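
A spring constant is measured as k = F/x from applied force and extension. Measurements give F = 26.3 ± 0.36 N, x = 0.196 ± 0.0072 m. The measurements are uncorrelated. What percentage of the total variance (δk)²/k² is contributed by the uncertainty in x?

87.8%

(δk/k)² = (1·δF/F)² + (-1·δx/x)²
  F term: (1×0.0137)² = 0.000187
  x term: (-1×0.0367)² = 0.00135
Total = 0.00154. Share from x = 0.00135/0.00154 = 0.878.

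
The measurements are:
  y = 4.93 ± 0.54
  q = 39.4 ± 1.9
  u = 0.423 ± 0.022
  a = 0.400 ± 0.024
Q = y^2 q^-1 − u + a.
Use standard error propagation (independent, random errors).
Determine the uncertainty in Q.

Let p = y^2·q^-1 = 0.617. δp/p = √((2·δy/y)² + (-1·δq/q)²) = √(0.0480 + 0.00233) = 0.224, so δp = 0.138.
Q = p − u + a: δQ = √(δp² + δu² + δa²) = √(0.0191 + 0.000484 + 0.000576) = 0.142

0.142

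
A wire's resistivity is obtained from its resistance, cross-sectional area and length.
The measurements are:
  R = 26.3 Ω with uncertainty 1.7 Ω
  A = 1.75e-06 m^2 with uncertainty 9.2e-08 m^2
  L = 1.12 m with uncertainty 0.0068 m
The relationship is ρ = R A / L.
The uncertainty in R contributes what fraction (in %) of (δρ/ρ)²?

59.9%

(δρ/ρ)² = (1·δR/R)² + (1·δA/A)² + (-1·δL/L)²
  R term: (1×0.0646)² = 0.00418
  A term: (1×0.0526)² = 0.00276
  L term: (-1×0.00607)² = 3.69e-05
Total = 0.00698. Share from R = 0.00418/0.00698 = 0.599.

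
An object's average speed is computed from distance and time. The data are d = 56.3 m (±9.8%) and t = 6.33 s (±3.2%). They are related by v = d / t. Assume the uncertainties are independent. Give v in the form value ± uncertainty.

Since v is a product/quotient, work with relative uncertainties:
  (1·δd/d)² = (1×0.0980)² = 0.00960;  (-1·δt/t)² = (-1×0.0320)² = 0.00102
δv/v = √(0.0106) = 0.103
v = 8.89 m/s, so δv = 0.103 × 8.89 = 0.917 m/s.

8.89 ± 0.917 m/s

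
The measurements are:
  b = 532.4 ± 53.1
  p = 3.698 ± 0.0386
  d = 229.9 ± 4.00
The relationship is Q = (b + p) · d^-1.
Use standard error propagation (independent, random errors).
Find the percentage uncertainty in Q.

10.1%

Let u = b + p = 536.1. δu = √(δb² + δp²) = √(2820 + 0.00149) = 53.1, so δu/u = 0.0990.
Q is then a monomial in u, d:
δQ/Q = √((δu/u)² + (-1·δd/d)²) = √(0.00981 + 0.000303) = 0.101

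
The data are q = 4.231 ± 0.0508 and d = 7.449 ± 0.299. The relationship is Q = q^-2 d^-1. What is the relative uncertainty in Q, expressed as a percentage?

For a monomial Q ∝ q^-2, d^-1, fractional errors add in quadrature:
  (-2·δq/q)² = (-2×0.0120)² = 0.000577;  (-1·δd/d)² = (-1×0.0401)² = 0.00161
δQ/Q = √(0.00219) = 0.0468

4.68%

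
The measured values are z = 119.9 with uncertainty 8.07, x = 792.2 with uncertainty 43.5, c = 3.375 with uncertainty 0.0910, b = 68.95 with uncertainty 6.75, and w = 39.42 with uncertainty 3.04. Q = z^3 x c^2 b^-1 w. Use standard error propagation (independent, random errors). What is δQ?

Each factor contributes (exponent × relative error)² to (δQ/Q)²:
  (3·δz/z)² = (3×0.0673)² = 0.0408;  (1·δx/x)² = (1×0.0549)² = 0.00302;  (2·δc/c)² = (2×0.0270)² = 0.00291;  (-1·δb/b)² = (-1×0.0979)² = 0.00958;  (1·δw/w)² = (1×0.0771)² = 0.00595
δQ/Q = √(0.0622) = 0.249
Q = 8.892e+09, so δQ = 0.249 × 8.892e+09 = 2.22e+09.

2.22e+09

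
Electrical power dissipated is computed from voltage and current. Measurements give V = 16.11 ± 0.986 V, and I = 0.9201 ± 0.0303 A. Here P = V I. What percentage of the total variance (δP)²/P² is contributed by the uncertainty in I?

(δP/P)² = (1·δV/V)² + (1·δI/I)²
  V term: (1×0.0612)² = 0.00375
  I term: (1×0.0329)² = 0.00108
Total = 0.00483. Share from I = 0.00108/0.00483 = 0.225.

22.5%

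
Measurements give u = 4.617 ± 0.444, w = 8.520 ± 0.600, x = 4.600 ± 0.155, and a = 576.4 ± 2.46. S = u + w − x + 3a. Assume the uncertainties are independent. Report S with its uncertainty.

1738 ± 7.42

Absolute uncertainties add in quadrature for a linear combination:
  (δu)² = 0.197;  (δw)² = 0.360;  (δx)² = 0.0240;  (3·δa)² = 54.5
δS = √(55.0) = 7.42
S = 1738.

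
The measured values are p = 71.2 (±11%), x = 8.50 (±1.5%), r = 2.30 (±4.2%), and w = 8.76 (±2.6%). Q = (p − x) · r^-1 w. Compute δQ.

32.1

Let u = p − x = 62.7. δu = √(δp² + δx²) = √(61.3 + 0.0163) = 7.83, so δu/u = 0.125.
Q is then a monomial in u, r, w:
δQ/Q = √((δu/u)² + (-1·δr/r)² + (1·δw/w)²) = √(0.0156 + 0.00176 + 0.000676) = 0.134
Q = 239, so δQ = 0.134 × 239 = 32.1.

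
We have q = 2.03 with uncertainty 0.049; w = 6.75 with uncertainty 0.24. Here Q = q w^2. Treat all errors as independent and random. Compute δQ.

Since Q is a product/quotient, work with relative uncertainties:
  (1·δq/q)² = (1×0.0241)² = 0.000583;  (2·δw/w)² = (2×0.0356)² = 0.00506
δQ/Q = √(0.00564) = 0.0751
Q = 92.5, so δQ = 0.0751 × 92.5 = 6.95.

6.95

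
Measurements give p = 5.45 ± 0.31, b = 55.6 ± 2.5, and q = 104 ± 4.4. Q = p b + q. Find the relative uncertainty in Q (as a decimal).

0.0551

Let w = p·b = 303. δw/w = √((1·δp/p)² + (1·δb/b)²) = √(0.00324 + 0.00202) = 0.0725, so δw = 22.0.
Q = w + q: δQ = √(δw² + δq²) = √(483 + 19.4) = 22.4
Q = 407, so δQ/Q = 22.4/407 = 0.0551.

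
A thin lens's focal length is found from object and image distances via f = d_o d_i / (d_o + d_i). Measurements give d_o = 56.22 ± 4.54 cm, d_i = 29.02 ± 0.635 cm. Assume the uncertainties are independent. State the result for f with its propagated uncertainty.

19.14 ± 0.594 cm

∂f/∂d_o = (d_i/(d_o+d_i))² = 0.116;  ∂f/∂d_i = (d_o/(d_o+d_i))² = 0.435
δf = √((∂f/∂d_o · δd_o)² + (∂f/∂d_i · δd_i)²) = √(0.277 + 0.0763) = 0.594 cm
f = 19.14 cm.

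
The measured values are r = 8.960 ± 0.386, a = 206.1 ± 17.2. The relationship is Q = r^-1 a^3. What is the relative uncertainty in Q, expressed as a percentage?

Relative error in a monomial: (δQ/Q)² = Σ (nᵢ · δxᵢ/xᵢ)².
  (-1·δr/r)² = (-1×0.0431)² = 0.00186;  (3·δa/a)² = (3×0.0835)² = 0.0627
δQ/Q = √(0.0645) = 0.254

25.4%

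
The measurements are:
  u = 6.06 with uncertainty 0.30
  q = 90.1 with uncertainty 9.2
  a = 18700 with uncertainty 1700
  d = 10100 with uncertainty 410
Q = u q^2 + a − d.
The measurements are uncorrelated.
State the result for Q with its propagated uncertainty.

Let p = u·q^2 = 49200. δp/p = √((1·δu/u)² + (2·δq/q)²) = √(0.00245 + 0.0417) = 0.210, so δp = 10300.
Q = p + a − d: δQ = √(δp² + δa² + δd²) = √(1.07e+08 + 2.89e+06 + 1.68e+05) = 10500
Q = 57800.

57800 ± 10500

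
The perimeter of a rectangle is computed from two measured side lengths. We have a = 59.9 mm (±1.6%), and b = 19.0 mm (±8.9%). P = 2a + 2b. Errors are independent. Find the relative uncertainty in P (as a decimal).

P is a linear combination, so absolute uncertainties add in quadrature:
  (2·δa)² = 3.67;  (2·δb)² = 11.4
δP = √(15.1) = 3.89 mm
P = 158 mm, so δP/P = 3.89/158 = 0.0246.

0.0246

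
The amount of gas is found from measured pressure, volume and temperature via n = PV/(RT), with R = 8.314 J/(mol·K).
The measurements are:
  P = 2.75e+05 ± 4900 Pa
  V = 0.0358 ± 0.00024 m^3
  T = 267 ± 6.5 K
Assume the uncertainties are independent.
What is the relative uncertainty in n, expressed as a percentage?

Each factor contributes (exponent × relative error)² to (δn/n)²:
  (1·δP/P)² = (1×0.0178)² = 0.000317;  (1·δV/V)² = (1×0.00670)² = 4.49e-05;  (-1·δT/T)² = (-1×0.0243)² = 0.000593
δn/n = √(0.000955) = 0.0309

3.09%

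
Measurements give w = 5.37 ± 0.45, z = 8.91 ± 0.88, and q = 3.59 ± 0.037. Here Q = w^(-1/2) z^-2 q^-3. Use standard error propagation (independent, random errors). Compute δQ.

Q is a product of powers, so relative uncertainties combine in quadrature:
  (−½·δw/w)² = (-0.5×0.0838)² = 0.00176;  (-2·δz/z)² = (-2×0.0988)² = 0.0390;  (-3·δq/q)² = (-3×0.0103)² = 0.000956
δQ/Q = √(0.0417) = 0.204
Q = 0.000117, so δQ = 0.204 × 0.000117 = 2.4e-05.

2.4e-05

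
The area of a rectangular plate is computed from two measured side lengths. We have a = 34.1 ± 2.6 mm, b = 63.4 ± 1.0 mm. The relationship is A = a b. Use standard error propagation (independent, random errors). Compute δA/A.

0.0779

For a monomial A ∝ a, b, fractional errors add in quadrature:
  (1·δa/a)² = (1×0.0762)² = 0.00581;  (1·δb/b)² = (1×0.0158)² = 0.000249
δA/A = √(0.00606) = 0.0779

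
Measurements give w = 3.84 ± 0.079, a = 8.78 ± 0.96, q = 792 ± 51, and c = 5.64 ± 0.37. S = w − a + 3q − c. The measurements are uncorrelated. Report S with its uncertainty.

2370 ± 153

Sums and differences: (δS)² = Σ (cᵢ δxᵢ)².
  (δw)² = 0.00624;  (δa)² = 0.922;  (3·δq)² = 23400;  (δc)² = 0.137
δS = √(23400) = 153
S = 2370.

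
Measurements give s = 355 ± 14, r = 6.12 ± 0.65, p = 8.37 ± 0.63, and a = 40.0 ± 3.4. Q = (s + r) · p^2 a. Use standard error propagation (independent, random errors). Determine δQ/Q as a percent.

Let u = s + r = 361. δu = √(δs² + δr²) = √(196 + 0.423) = 14.0, so δu/u = 0.0388.
Q is then a monomial in u, p, a:
δQ/Q = √((δu/u)² + (2·δp/p)² + (1·δa/a)²) = √(0.00151 + 0.0227 + 0.00722) = 0.177

17.7%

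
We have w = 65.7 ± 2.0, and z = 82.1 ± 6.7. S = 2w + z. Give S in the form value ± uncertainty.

214 ± 7.80

Absolute uncertainties add in quadrature for a linear combination:
  (2·δw)² = 16.0;  (δz)² = 44.9
δS = √(60.9) = 7.80
S = 214.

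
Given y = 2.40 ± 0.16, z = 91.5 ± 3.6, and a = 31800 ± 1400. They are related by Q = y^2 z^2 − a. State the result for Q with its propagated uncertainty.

Let p = y^2·z^2 = 48200. δp/p = √((2·δy/y)² + (2·δz/z)²) = √(0.0178 + 0.00619) = 0.155, so δp = 7470.
Q = p − a: δQ = √(δp² + δa²) = √(5.57e+07 + 1.96e+06) = 7600
Q = 16400.

16400 ± 7600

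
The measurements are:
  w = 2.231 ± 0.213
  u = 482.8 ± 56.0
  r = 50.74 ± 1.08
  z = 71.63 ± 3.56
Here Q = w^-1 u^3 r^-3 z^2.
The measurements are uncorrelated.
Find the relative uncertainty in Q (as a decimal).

0.380

Since Q is a product/quotient, work with relative uncertainties:
  (-1·δw/w)² = (-1×0.0955)² = 0.00912;  (3·δu/u)² = (3×0.116)² = 0.121;  (-3·δr/r)² = (-3×0.0213)² = 0.00408;  (2·δz/z)² = (2×0.0497)² = 0.00988
δQ/Q = √(0.144) = 0.380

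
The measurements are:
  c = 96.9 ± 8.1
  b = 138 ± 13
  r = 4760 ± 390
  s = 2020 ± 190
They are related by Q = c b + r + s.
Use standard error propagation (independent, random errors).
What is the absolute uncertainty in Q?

1740

Let p = c·b = 13400. δp/p = √((1·δc/c)² + (1·δb/b)²) = √(0.00699 + 0.00887) = 0.126, so δp = 1680.
Q = p + r + s: δQ = √(δp² + δr² + δs²) = √(2.84e+06 + 1.52e+05 + 36100) = 1740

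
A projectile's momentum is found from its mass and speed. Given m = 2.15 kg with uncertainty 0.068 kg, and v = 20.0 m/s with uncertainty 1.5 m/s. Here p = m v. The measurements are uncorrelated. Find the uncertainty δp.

Relative error in a monomial: (δp/p)² = Σ (nᵢ · δxᵢ/xᵢ)².
  (1·δm/m)² = (1×0.0316)² = 0.00100;  (1·δv/v)² = (1×0.0750)² = 0.00562
δp/p = √(0.00663) = 0.0814
p = 43.0 kg·m/s, so δp = 0.0814 × 43.0 = 3.50 kg·m/s.

3.50 kg·m/s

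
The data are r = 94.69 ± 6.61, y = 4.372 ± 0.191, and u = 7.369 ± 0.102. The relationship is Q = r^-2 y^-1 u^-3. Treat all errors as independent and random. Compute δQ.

9.69e-09

Each factor contributes (exponent × relative error)² to (δQ/Q)²:
  (-2·δr/r)² = (-2×0.0698)² = 0.0195;  (-1·δy/y)² = (-1×0.0437)² = 0.00191;  (-3·δu/u)² = (-3×0.0138)² = 0.00172
δQ/Q = √(0.0231) = 0.152
Q = 6.375e-08, so δQ = 0.152 × 6.375e-08 = 9.69e-09.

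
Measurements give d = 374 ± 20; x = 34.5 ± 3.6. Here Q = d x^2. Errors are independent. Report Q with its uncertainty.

Each factor contributes (exponent × relative error)² to (δQ/Q)²:
  (1·δd/d)² = (1×0.0535)² = 0.00286;  (2·δx/x)² = (2×0.104)² = 0.0436
δQ/Q = √(0.0464) = 0.215
Q = 4.45e+05, so δQ = 0.215 × 4.45e+05 = 95900.

(4.45 ± 0.959) × 10^5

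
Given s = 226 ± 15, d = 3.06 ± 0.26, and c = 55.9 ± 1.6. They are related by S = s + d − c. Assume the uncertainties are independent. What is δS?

S is a linear combination, so absolute uncertainties add in quadrature:
  (δs)² = 225;  (δd)² = 0.0676;  (δc)² = 2.56
δS = √(228) = 15.1

15.1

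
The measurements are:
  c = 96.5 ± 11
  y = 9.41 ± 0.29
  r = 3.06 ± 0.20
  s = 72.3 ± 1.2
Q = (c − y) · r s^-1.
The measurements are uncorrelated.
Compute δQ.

0.528

Let u = c − y = 87.1. δu = √(δc² + δy²) = √(121 + 0.0841) = 11.0, so δu/u = 0.126.
Q is then a monomial in u, r, s:
δQ/Q = √((δu/u)² + (1·δr/r)² + (-1·δs/s)²) = √(0.0160 + 0.00427 + 0.000275) = 0.143
Q = 3.69, so δQ = 0.143 × 3.69 = 0.528.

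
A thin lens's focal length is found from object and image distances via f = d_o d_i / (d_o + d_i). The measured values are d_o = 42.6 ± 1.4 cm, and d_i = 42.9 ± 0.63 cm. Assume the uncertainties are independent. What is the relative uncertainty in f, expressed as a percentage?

1.80%

∂f/∂d_o = (d_i/(d_o+d_i))² = 0.252;  ∂f/∂d_i = (d_o/(d_o+d_i))² = 0.248
δf = √((∂f/∂d_o · δd_o)² + (∂f/∂d_i · δd_i)²) = √(0.124 + 0.0245) = 0.386 cm
f = 21.4 cm, so δf/f = 0.386/21.4 = 0.0180.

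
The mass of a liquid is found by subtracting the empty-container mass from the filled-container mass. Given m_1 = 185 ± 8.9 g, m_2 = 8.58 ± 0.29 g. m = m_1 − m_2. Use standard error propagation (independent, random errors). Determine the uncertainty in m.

8.90 g

For a sum/difference, combine absolute errors in quadrature:
  (δm_1)² = 79.2;  (δm_2)² = 0.0841
δm = √(79.3) = 8.90 g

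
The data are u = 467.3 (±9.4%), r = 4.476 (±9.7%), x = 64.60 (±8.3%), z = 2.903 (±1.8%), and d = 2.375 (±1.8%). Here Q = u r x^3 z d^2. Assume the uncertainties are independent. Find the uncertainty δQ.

2.64e+09

For a monomial Q ∝ u, r, x^3, z, d^2, fractional errors add in quadrature:
  (1·δu/u)² = (1×0.0940)² = 0.00884;  (1·δr/r)² = (1×0.0970)² = 0.00941;  (3·δx/x)² = (3×0.0830)² = 0.0620;  (1·δz/z)² = (1×0.0180)² = 0.000324;  (2·δd/d)² = (2×0.0180)² = 0.00130
δQ/Q = √(0.0819) = 0.286
Q = 9.233e+09, so δQ = 0.286 × 9.233e+09 = 2.64e+09.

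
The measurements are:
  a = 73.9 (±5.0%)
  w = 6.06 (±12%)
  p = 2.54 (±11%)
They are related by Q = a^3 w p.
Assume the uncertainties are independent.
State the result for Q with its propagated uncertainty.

Relative error in a monomial: (δQ/Q)² = Σ (nᵢ · δxᵢ/xᵢ)².
  (3·δa/a)² = (3×0.0500)² = 0.0225;  (1·δw/w)² = (1×0.120)² = 0.0144;  (1·δp/p)² = (1×0.110)² = 0.0121
δQ/Q = √(0.0490) = 0.221
Q = 6.21e+06, so δQ = 0.221 × 6.21e+06 = 1.38e+06.

(6.21 ± 1.38) × 10^6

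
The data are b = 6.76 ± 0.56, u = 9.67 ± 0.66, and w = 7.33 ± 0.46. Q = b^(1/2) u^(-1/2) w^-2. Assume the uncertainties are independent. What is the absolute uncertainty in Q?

0.00212

Since Q is a product/quotient, work with relative uncertainties:
  (½·δb/b)² = (0.5×0.0828)² = 0.00172;  (−½·δu/u)² = (-0.5×0.0683)² = 0.00116;  (-2·δw/w)² = (-2×0.0628)² = 0.0158
δQ/Q = √(0.0186) = 0.137
Q = 0.0156, so δQ = 0.137 × 0.0156 = 0.00212.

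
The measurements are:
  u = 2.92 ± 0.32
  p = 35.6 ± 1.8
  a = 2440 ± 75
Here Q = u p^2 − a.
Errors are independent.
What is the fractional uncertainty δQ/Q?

Let w = u·p^2 = 3700. δw/w = √((1·δu/u)² + (2·δp/p)²) = √(0.0120 + 0.0102) = 0.149, so δw = 552.
Q = w − a: δQ = √(δw² + δa²) = √(3.05e+05 + 5620) = 557
Q = 1260, so δQ/Q = 557/1260 = 0.442.

0.442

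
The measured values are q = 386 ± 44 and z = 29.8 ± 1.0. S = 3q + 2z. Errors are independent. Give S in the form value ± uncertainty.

Sums and differences: (δS)² = Σ (cᵢ δxᵢ)².
  (3·δq)² = 17400;  (2·δz)² = 4.00
δS = √(17400) = 132
S = 1220.

1220 ± 132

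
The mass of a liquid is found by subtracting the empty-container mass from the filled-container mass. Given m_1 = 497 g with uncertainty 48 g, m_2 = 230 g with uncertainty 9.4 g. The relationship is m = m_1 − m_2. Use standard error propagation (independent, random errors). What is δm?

48.9 g

m is a linear combination, so absolute uncertainties add in quadrature:
  (δm_1)² = 2300;  (δm_2)² = 88.4
δm = √(2390) = 48.9 g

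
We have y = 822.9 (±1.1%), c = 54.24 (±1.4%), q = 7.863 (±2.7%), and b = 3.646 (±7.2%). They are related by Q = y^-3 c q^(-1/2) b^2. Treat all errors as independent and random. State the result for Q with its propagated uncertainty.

(4.614 ± 0.688) × 10^-7

Q is a product of powers, so relative uncertainties combine in quadrature:
  (-3·δy/y)² = (-3×0.0110)² = 0.00109;  (1·δc/c)² = (1×0.0140)² = 0.000196;  (−½·δq/q)² = (-0.5×0.0270)² = 0.000182;  (2·δb/b)² = (2×0.0720)² = 0.0207
δQ/Q = √(0.0222) = 0.149
Q = 4.614e-07, so δQ = 0.149 × 4.614e-07 = 6.88e-08.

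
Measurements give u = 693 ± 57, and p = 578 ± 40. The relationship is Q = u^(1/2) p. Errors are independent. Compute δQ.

1220

Products/powers → add relative errors in quadrature, weighted by exponent:
  (½·δu/u)² = (0.5×0.0823)² = 0.00169;  (1·δp/p)² = (1×0.0692)² = 0.00479
δQ/Q = √(0.00648) = 0.0805
Q = 15200, so δQ = 0.0805 × 15200 = 1220.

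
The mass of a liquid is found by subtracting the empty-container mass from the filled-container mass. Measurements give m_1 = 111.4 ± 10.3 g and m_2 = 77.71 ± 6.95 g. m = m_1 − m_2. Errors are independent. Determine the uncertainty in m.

Each term contributes (cᵢ δxᵢ)² to (δm)²:
  (δm_1)² = 106;  (δm_2)² = 48.3
δm = √(154) = 12.4 g

12.4 g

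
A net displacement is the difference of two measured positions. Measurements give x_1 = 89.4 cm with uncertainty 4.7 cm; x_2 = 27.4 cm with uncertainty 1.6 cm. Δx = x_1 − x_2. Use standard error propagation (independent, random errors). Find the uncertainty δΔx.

4.96 cm

Absolute uncertainties add in quadrature for a linear combination:
  (δx_1)² = 22.1;  (δx_2)² = 2.56
δΔx = √(24.7) = 4.96 cm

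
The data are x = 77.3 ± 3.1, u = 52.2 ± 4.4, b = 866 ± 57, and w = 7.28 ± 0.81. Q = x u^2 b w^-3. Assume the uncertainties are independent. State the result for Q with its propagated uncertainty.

Relative error in a monomial: (δQ/Q)² = Σ (nᵢ · δxᵢ/xᵢ)².
  (1·δx/x)² = (1×0.0401)² = 0.00161;  (2·δu/u)² = (2×0.0843)² = 0.0284;  (1·δb/b)² = (1×0.0658)² = 0.00433;  (-3·δw/w)² = (-3×0.111)² = 0.111
δQ/Q = √(0.146) = 0.382
Q = 4.73e+05, so δQ = 0.382 × 4.73e+05 = 1.81e+05.

(4.73 ± 1.81) × 10^5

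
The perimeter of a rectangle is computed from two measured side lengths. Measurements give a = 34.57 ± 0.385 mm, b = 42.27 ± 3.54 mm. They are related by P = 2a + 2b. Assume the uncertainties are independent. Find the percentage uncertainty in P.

For a sum/difference, combine absolute errors in quadrature:
  (2·δa)² = 0.593;  (2·δb)² = 50.1
δP = √(50.7) = 7.12 mm
P = 153.7 mm, so δP/P = 7.12/153.7 = 0.0463.

4.63%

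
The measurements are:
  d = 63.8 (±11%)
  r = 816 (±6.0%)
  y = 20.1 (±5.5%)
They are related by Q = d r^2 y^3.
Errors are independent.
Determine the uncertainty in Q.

Products/powers → add relative errors in quadrature, weighted by exponent:
  (1·δd/d)² = (1×0.110)² = 0.0121;  (2·δr/r)² = (2×0.0600)² = 0.0144;  (3·δy/y)² = (3×0.0550)² = 0.0272
δQ/Q = √(0.0537) = 0.232
Q = 3.45e+11, so δQ = 0.232 × 3.45e+11 = 8e+10.

8e+10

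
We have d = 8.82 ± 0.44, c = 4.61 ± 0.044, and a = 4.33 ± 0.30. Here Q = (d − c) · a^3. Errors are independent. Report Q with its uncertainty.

Let u = d − c = 4.21. δu = √(δd² + δc²) = √(0.194 + 0.00194) = 0.442, so δu/u = 0.105.
Q is then a monomial in u, a:
δQ/Q = √((δu/u)² + (3·δa/a)²) = √(0.0110 + 0.0432) = 0.233
Q = 342, so δQ = 0.233 × 342 = 79.6.

342 ± 79.6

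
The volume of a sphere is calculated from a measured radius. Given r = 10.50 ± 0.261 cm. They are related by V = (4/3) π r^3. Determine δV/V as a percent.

Since V is a product/quotient, work with relative uncertainties:
  (3·δr/r)² = (3×0.0249)² = 0.00556
δV/V = √(0.00556) = 0.0746

7.46%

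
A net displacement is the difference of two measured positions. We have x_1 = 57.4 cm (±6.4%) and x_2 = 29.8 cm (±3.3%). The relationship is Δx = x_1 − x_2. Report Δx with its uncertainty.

For a sum/difference, combine absolute errors in quadrature:
  (δx_1)² = 13.5;  (δx_2)² = 0.967
δΔx = √(14.5) = 3.80 cm
Δx = 27.6 cm.

27.6 ± 3.80 cm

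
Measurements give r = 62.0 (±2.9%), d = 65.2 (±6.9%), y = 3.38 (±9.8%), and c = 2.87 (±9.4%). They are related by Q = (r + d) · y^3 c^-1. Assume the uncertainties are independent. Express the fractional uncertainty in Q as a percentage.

Let u = r + d = 127. δu = √(δr² + δd²) = √(3.23 + 20.2) = 4.84, so δu/u = 0.0381.
Q is then a monomial in u, y, c:
δQ/Q = √((δu/u)² + (3·δy/y)² + (-1·δc/c)²) = √(0.00145 + 0.0864 + 0.00884) = 0.311

31.1%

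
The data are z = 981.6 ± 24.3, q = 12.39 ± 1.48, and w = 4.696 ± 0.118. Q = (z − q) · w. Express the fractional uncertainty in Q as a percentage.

3.55%

Let u = z − q = 969.2. δu = √(δz² + δq²) = √(590 + 2.19) = 24.3, so δu/u = 0.0251.
Q is then a monomial in u, w:
δQ/Q = √((δu/u)² + (1·δw/w)²) = √(0.000631 + 0.000631) = 0.0355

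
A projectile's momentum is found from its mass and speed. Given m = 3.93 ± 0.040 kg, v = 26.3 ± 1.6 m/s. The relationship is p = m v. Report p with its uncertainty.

p is a product of powers, so relative uncertainties combine in quadrature:
  (1·δm/m)² = (1×0.0102)² = 0.000104;  (1·δv/v)² = (1×0.0608)² = 0.00370
δp/p = √(0.00380) = 0.0617
p = 103 kg·m/s, so δp = 0.0617 × 103 = 6.38 kg·m/s.

103 ± 6.38 kg·m/s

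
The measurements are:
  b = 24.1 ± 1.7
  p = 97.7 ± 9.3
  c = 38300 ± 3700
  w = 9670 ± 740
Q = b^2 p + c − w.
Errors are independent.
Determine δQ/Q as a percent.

Let h = b^2·p = 56700. δh/h = √((2·δb/b)² + (1·δp/p)²) = √(0.0199 + 0.00906) = 0.170, so δh = 9660.
Q = h + c − w: δQ = √(δh² + δc² + δw²) = √(9.33e+07 + 1.37e+07 + 5.48e+05) = 10400
Q = 85400, so δQ/Q = 10400/85400 = 0.121.

12.1%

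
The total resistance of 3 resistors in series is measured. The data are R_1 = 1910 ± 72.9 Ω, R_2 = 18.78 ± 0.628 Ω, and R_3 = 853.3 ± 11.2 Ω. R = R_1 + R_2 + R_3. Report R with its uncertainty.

Each term contributes (cᵢ δxᵢ)² to (δR)²:
  (δR_1)² = 5310;  (δR_2)² = 0.394;  (δR_3)² = 125
δR = √(5440) = 73.8 Ω
R = 2782 Ω.

2782 ± 73.8 Ω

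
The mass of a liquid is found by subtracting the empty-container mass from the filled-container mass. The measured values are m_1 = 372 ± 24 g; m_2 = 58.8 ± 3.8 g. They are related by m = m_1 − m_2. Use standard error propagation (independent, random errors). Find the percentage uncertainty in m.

Sums and differences: (δm)² = Σ (cᵢ δxᵢ)².
  (δm_1)² = 576;  (δm_2)² = 14.4
δm = √(590) = 24.3 g
m = 313 g, so δm/m = 24.3/313 = 0.0776.

7.76%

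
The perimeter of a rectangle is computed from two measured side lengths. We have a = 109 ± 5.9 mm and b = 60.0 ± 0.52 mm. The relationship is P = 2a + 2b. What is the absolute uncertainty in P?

Each term contributes (cᵢ δxᵢ)² to (δP)²:
  (2·δa)² = 139;  (2·δb)² = 1.08
δP = √(140) = 11.8 mm

11.8 mm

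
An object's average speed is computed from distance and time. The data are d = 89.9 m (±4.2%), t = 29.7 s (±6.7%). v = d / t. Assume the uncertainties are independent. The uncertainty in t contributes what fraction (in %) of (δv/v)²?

71.8%

(δv/v)² = (1·δd/d)² + (-1·δt/t)²
  d term: (1×0.0420)² = 0.00176
  t term: (-1×0.0670)² = 0.00449
Total = 0.00625. Share from t = 0.00449/0.00625 = 0.718.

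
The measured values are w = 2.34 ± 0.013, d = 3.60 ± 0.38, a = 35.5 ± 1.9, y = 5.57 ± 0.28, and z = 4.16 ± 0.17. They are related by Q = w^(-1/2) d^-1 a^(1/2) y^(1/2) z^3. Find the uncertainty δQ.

Since Q is a product/quotient, work with relative uncertainties:
  (−½·δw/w)² = (-0.5×0.00556)² = 7.72e-06;  (-1·δd/d)² = (-1×0.106)² = 0.0111;  (½·δa/a)² = (0.5×0.0535)² = 0.000716;  (½·δy/y)² = (0.5×0.0503)² = 0.000632;  (3·δz/z)² = (3×0.0409)² = 0.0150
δQ/Q = √(0.0275) = 0.166
Q = 184, so δQ = 0.166 × 184 = 30.5.

30.5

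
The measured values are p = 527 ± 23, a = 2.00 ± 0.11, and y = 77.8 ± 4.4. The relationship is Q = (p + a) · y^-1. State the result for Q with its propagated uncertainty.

Let u = p + a = 529. δu = √(δp² + δa²) = √(529 + 0.0121) = 23.0, so δu/u = 0.0435.
Q is then a monomial in u, y:
δQ/Q = √((δu/u)² + (-1·δy/y)²) = √(0.00189 + 0.00320) = 0.0713
Q = 6.80, so δQ = 0.0713 × 6.80 = 0.485.

6.80 ± 0.485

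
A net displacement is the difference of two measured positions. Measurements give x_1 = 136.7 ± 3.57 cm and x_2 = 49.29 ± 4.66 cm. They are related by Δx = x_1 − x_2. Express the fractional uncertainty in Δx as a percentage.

Sums and differences: (δΔx)² = Σ (cᵢ δxᵢ)².
  (δx_1)² = 12.7;  (δx_2)² = 21.7
δΔx = √(34.5) = 5.87 cm
Δx = 87.41 cm, so δΔx/Δx = 5.87/87.41 = 0.0672.

6.72%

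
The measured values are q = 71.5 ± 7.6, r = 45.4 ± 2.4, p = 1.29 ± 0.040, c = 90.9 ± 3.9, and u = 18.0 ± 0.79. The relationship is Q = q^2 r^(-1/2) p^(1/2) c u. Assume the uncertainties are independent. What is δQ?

Each factor contributes (exponent × relative error)² to (δQ/Q)²:
  (2·δq/q)² = (2×0.106)² = 0.0452;  (−½·δr/r)² = (-0.5×0.0529)² = 0.000699;  (½·δp/p)² = (0.5×0.0310)² = 0.000240;  (1·δc/c)² = (1×0.0429)² = 0.00184;  (1·δu/u)² = (1×0.0439)² = 0.00193
δQ/Q = √(0.0499) = 0.223
Q = 1.41e+06, so δQ = 0.223 × 1.41e+06 = 3.15e+05.

3.15e+05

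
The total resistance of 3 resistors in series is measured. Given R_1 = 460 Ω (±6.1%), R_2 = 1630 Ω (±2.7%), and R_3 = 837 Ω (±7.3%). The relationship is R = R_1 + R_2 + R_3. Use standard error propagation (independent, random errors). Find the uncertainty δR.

80.4 Ω

Absolute uncertainties add in quadrature for a linear combination:
  (δR_1)² = 787;  (δR_2)² = 1940;  (δR_3)² = 3730
δR = √(6460) = 80.4 Ω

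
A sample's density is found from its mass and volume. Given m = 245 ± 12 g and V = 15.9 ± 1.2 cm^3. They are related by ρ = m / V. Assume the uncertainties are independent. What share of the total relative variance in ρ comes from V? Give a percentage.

(δρ/ρ)² = (1·δm/m)² + (-1·δV/V)²
  m term: (1×0.0490)² = 0.00240
  V term: (-1×0.0755)² = 0.00570
Total = 0.00809. Share from V = 0.00570/0.00809 = 0.704.

70.4%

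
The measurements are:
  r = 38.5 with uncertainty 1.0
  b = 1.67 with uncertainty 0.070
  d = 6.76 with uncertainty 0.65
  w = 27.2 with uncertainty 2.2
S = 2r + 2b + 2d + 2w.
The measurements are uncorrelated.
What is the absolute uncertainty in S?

5.01

S is a linear combination, so absolute uncertainties add in quadrature:
  (2·δr)² = 4.00;  (2·δb)² = 0.0196;  (2·δd)² = 1.69;  (2·δw)² = 19.4
δS = √(25.1) = 5.01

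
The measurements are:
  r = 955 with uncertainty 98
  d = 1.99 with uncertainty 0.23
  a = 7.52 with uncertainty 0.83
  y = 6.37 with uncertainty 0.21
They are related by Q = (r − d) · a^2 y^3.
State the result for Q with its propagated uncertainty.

Let u = r − d = 953. δu = √(δr² + δd²) = √(9600 + 0.0529) = 98.0, so δu/u = 0.103.
Q is then a monomial in u, a, y:
δQ/Q = √((δu/u)² + (2·δa/a)² + (3·δy/y)²) = √(0.0106 + 0.0487 + 0.00978) = 0.263
Q = 1.39e+07, so δQ = 0.263 × 1.39e+07 = 3.66e+06.

(1.39 ± 0.366) × 10^7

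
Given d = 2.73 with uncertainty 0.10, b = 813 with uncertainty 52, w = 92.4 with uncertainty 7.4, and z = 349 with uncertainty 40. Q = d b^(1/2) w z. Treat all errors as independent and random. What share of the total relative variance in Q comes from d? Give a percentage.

6.12%

(δQ/Q)² = (1·δd/d)² + (½·δb/b)² + (1·δw/w)² + (1·δz/z)²
  d term: (1×0.0366)² = 0.00134
  b term: (0.5×0.0640)² = 0.00102
  w term: (1×0.0801)² = 0.00641
  z term: (1×0.115)² = 0.0131
Total = 0.0219. Share from d = 0.00134/0.0219 = 0.0612.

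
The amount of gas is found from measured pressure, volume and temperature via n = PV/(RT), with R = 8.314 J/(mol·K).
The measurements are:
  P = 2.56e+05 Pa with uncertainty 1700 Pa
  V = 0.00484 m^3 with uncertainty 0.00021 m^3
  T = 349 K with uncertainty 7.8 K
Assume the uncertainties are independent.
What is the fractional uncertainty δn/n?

For a monomial n ∝ P, V, T^-1, fractional errors add in quadrature:
  (1·δP/P)² = (1×0.00664)² = 4.41e-05;  (1·δV/V)² = (1×0.0434)² = 0.00188;  (-1·δT/T)² = (-1×0.0223)² = 0.000500
δn/n = √(0.00243) = 0.0493

0.0493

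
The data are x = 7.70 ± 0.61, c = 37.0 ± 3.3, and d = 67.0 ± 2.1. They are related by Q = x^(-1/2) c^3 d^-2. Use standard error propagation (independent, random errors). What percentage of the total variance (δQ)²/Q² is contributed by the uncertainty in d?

(δQ/Q)² = (−½·δx/x)² + (3·δc/c)² + (-2·δd/d)²
  x term: (-0.5×0.0792)² = 0.00157
  c term: (3×0.0892)² = 0.0716
  d term: (-2×0.0313)² = 0.00393
Total = 0.0771. Share from d = 0.00393/0.0771 = 0.0510.

5.10%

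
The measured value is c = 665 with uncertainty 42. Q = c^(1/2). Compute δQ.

0.814

Each factor contributes (exponent × relative error)² to (δQ/Q)²:
  (½·δc/c)² = (0.5×0.0632)² = 0.000997
δQ/Q = √(0.000997) = 0.0316
Q = 25.8, so δQ = 0.0316 × 25.8 = 0.814.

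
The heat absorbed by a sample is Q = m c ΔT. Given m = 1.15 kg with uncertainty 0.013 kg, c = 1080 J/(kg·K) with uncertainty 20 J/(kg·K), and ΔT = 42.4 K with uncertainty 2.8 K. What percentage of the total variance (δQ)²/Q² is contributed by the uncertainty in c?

7.10%

(δQ/Q)² = (1·δm/m)² + (1·δc/c)² + (1·δΔT/ΔT)²
  m term: (1×0.0113)² = 0.000128
  c term: (1×0.0185)² = 0.000343
  ΔT term: (1×0.0660)² = 0.00436
Total = 0.00483. Share from c = 0.000343/0.00483 = 0.0710.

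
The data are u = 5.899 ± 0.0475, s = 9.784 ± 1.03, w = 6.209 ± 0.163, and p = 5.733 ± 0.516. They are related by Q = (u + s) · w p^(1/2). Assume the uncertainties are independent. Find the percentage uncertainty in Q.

8.39%

Let h = u + s = 15.68. δh = √(δu² + δs²) = √(0.00226 + 1.06) = 1.03, so δh/h = 0.0657.
Q is then a monomial in h, w, p:
δQ/Q = √((δh/h)² + (1·δw/w)² + (½·δp/p)²) = √(0.00432 + 0.000689 + 0.00203) = 0.0839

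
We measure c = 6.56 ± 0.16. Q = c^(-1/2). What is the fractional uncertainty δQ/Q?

Q ∝ c^(-1/2), so δQ/Q = |−½| · δc/c = 0.5 × 0.0244 = 0.0122.

0.0122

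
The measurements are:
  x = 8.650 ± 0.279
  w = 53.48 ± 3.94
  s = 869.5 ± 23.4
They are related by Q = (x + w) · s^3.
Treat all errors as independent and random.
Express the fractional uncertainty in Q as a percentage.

10.3%

Let u = x + w = 62.13. δu = √(δx² + δw²) = √(0.0778 + 15.5) = 3.95, so δu/u = 0.0636.
Q is then a monomial in u, s:
δQ/Q = √((δu/u)² + (3·δs/s)²) = √(0.00404 + 0.00652) = 0.103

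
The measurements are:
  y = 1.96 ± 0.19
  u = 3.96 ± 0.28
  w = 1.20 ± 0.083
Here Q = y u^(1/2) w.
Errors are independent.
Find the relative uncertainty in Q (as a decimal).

For a monomial Q ∝ y, u^(1/2), w, fractional errors add in quadrature:
  (1·δy/y)² = (1×0.0969)² = 0.00940;  (½·δu/u)² = (0.5×0.0707)² = 0.00125;  (1·δw/w)² = (1×0.0692)² = 0.00478
δQ/Q = √(0.0154) = 0.124

0.124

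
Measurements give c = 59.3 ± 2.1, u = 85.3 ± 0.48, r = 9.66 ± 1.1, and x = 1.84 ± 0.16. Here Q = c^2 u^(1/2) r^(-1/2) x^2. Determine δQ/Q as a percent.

19.6%

Relative error in a monomial: (δQ/Q)² = Σ (nᵢ · δxᵢ/xᵢ)².
  (2·δc/c)² = (2×0.0354)² = 0.00502;  (½·δu/u)² = (0.5×0.00563)² = 7.92e-06;  (−½·δr/r)² = (-0.5×0.114)² = 0.00324;  (2·δx/x)² = (2×0.0870)² = 0.0302
δQ/Q = √(0.0385) = 0.196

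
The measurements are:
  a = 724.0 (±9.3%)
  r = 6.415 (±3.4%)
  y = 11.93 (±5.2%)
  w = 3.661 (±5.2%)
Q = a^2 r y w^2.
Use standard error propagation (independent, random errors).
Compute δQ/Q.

0.222

Products/powers → add relative errors in quadrature, weighted by exponent:
  (2·δa/a)² = (2×0.0930)² = 0.0346;  (1·δr/r)² = (1×0.0340)² = 0.00116;  (1·δy/y)² = (1×0.0520)² = 0.00270;  (2·δw/w)² = (2×0.0520)² = 0.0108
δQ/Q = √(0.0493) = 0.222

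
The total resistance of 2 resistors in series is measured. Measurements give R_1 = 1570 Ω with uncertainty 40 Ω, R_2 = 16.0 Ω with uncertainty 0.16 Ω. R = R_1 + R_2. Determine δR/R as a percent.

Absolute uncertainties add in quadrature for a linear combination:
  (δR_1)² = 1600;  (δR_2)² = 0.0256
δR = √(1600) = 40.0 Ω
R = 1590 Ω, so δR/R = 40.0/1590 = 0.0252.

2.52%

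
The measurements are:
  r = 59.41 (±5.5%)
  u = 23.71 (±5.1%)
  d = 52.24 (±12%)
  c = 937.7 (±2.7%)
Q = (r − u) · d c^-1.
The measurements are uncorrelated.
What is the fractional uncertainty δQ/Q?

Let w = r − u = 35.70. δw = √(δr² + δu²) = √(10.7 + 1.46) = 3.48, so δw/w = 0.0976.
Q is then a monomial in w, d, c:
δQ/Q = √((δw/w)² + (1·δd/d)² + (-1·δc/c)²) = √(0.00952 + 0.0144 + 0.000729) = 0.157

0.157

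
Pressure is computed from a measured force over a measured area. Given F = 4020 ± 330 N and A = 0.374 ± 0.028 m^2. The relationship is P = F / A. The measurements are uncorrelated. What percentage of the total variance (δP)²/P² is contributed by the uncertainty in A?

(δP/P)² = (1·δF/F)² + (-1·δA/A)²
  F term: (1×0.0821)² = 0.00674
  A term: (-1×0.0749)² = 0.00560
Total = 0.0123. Share from A = 0.00560/0.0123 = 0.454.

45.4%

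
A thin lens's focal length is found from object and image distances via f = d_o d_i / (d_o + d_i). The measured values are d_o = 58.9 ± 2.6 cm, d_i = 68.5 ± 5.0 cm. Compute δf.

1.31 cm

∂f/∂d_o = (d_i/(d_o+d_i))² = 0.289;  ∂f/∂d_i = (d_o/(d_o+d_i))² = 0.214
δf = √((∂f/∂d_o · δd_o)² + (∂f/∂d_i · δd_i)²) = √(0.565 + 1.14) = 1.31 cm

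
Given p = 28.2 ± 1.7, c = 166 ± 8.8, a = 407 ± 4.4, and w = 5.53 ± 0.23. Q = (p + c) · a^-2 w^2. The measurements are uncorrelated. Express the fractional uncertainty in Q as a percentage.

Let u = p + c = 194. δu = √(δp² + δc²) = √(2.89 + 77.4) = 8.96, so δu/u = 0.0462.
Q is then a monomial in u, a, w:
δQ/Q = √((δu/u)² + (-2·δa/a)² + (2·δw/w)²) = √(0.00213 + 0.000467 + 0.00692) = 0.0976

9.76%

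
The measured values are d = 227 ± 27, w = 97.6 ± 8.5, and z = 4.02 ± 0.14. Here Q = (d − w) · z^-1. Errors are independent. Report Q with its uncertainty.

Let u = d − w = 129. δu = √(δd² + δw²) = √(729 + 72.2) = 28.3, so δu/u = 0.219.
Q is then a monomial in u, z:
δQ/Q = √((δu/u)² + (-1·δz/z)²) = √(0.0479 + 0.00121) = 0.222
Q = 32.2, so δQ = 0.222 × 32.2 = 7.13.

32.2 ± 7.13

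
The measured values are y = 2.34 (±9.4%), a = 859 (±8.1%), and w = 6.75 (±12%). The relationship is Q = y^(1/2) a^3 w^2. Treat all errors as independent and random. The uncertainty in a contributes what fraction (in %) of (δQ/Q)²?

(δQ/Q)² = (½·δy/y)² + (3·δa/a)² + (2·δw/w)²
  y term: (0.5×0.0940)² = 0.00221
  a term: (3×0.0810)² = 0.0590
  w term: (2×0.120)² = 0.0576
Total = 0.119. Share from a = 0.0590/0.119 = 0.497.

49.7%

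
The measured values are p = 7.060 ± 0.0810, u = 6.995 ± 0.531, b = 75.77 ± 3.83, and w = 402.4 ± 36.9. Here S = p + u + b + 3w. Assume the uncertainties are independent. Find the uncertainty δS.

Sums and differences: (δS)² = Σ (cᵢ δxᵢ)².
  (δp)² = 0.00656;  (δu)² = 0.282;  (δb)² = 14.7;  (3·δw)² = 12300
δS = √(12300) = 111

111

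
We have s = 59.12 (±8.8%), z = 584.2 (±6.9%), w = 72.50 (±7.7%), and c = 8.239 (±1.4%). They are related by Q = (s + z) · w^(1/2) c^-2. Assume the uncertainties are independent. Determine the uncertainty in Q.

Let u = s + z = 643.3. δu = √(δs² + δz²) = √(27.1 + 1620) = 40.6, so δu/u = 0.0632.
Q is then a monomial in u, w, c:
δQ/Q = √((δu/u)² + (½·δw/w)² + (-2·δc/c)²) = √(0.00399 + 0.00148 + 0.000784) = 0.0791
Q = 80.70, so δQ = 0.0791 × 80.70 = 6.38.

6.38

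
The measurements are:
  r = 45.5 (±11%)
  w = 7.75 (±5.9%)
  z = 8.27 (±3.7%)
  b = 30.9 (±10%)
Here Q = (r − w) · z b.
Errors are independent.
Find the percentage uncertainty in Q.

17.1%

Let u = r − w = 37.8. δu = √(δr² + δw²) = √(25.1 + 0.209) = 5.03, so δu/u = 0.133.
Q is then a monomial in u, z, b:
δQ/Q = √((δu/u)² + (1·δz/z)² + (1·δb/b)²) = √(0.0177 + 0.00137 + 0.0100) = 0.171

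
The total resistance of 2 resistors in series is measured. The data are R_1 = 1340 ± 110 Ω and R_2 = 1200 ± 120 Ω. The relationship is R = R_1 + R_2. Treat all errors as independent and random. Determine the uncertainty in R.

Each term contributes (cᵢ δxᵢ)² to (δR)²:
  (δR_1)² = 12100;  (δR_2)² = 14400
δR = √(26500) = 163 Ω

163 Ω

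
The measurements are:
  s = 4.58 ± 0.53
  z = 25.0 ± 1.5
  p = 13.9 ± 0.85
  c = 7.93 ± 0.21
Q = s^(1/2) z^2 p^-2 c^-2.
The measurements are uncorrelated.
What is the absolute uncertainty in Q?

0.0207

Since Q is a product/quotient, work with relative uncertainties:
  (½·δs/s)² = (0.5×0.116)² = 0.00335;  (2·δz/z)² = (2×0.0600)² = 0.0144;  (-2·δp/p)² = (-2×0.0612)² = 0.0150;  (-2·δc/c)² = (-2×0.0265)² = 0.00281
δQ/Q = √(0.0355) = 0.188
Q = 0.110, so δQ = 0.188 × 0.110 = 0.0207.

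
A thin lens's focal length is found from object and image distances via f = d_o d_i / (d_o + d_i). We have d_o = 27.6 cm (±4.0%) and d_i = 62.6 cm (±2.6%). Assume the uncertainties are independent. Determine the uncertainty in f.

0.553 cm

∂f/∂d_o = (d_i/(d_o+d_i))² = 0.482;  ∂f/∂d_i = (d_o/(d_o+d_i))² = 0.0936
δf = √((∂f/∂d_o · δd_o)² + (∂f/∂d_i · δd_i)²) = √(0.283 + 0.0232) = 0.553 cm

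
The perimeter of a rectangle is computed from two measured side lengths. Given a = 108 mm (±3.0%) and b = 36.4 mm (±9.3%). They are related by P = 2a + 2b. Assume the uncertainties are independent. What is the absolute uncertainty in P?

9.37 mm

Each term contributes (cᵢ δxᵢ)² to (δP)²:
  (2·δa)² = 42.0;  (2·δb)² = 45.8
δP = √(87.8) = 9.37 mm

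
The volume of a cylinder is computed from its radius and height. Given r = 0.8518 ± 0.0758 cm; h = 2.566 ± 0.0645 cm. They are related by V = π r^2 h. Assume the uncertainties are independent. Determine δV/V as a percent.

Relative error in a monomial: (δV/V)² = Σ (nᵢ · δxᵢ/xᵢ)².
  (2·δr/r)² = (2×0.0890)² = 0.0317;  (1·δh/h)² = (1×0.0251)² = 0.000632
δV/V = √(0.0323) = 0.180

18.0%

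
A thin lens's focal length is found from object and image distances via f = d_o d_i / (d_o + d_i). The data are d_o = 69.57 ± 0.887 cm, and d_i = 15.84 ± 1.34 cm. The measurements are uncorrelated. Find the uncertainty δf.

∂f/∂d_o = (d_i/(d_o+d_i))² = 0.0344;  ∂f/∂d_i = (d_o/(d_o+d_i))² = 0.663
δf = √((∂f/∂d_o · δd_o)² + (∂f/∂d_i · δd_i)²) = √(0.000931 + 0.790) = 0.890 cm

0.890 cm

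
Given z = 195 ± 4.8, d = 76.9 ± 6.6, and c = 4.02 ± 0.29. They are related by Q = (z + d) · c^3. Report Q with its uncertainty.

17700 ± 3860

Let u = z + d = 272. δu = √(δz² + δd²) = √(23.0 + 43.6) = 8.16, so δu/u = 0.0300.
Q is then a monomial in u, c:
δQ/Q = √((δu/u)² + (3·δc/c)²) = √(0.000901 + 0.0468) = 0.218
Q = 17700, so δQ = 0.218 × 17700 = 3860.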